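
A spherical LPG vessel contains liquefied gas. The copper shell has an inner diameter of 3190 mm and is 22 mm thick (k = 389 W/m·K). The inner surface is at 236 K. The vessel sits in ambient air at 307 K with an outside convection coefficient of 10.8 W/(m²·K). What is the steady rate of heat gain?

Spherical conduction: R = (1/r_in − 1/r_out)/(4πk) per layer; series-sum.
R_copper shell = (1/1.595 − 1/1.617)/(4π×389) = 1.745×10^-6 K/W
R_outer film = 1/(h·4πr_o²) = 1/(10.8×4π×1.617²) = 0.002818 K/W
R_total = 0.00282 K/W
Q = ΔT/R_total = 71/0.00282

Q ≈ 25200 W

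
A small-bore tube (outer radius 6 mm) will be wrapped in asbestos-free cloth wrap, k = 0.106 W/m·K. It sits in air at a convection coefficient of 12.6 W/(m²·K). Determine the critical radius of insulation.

For a cylinder r_cr = k/h = 0.106/12.6
r_cr = 8.41 mm; since the bare radius (6 mm) is below r_cr, adding a thin layer of insulation will *increase* heat loss.

r_cr ≈ 8.41 mm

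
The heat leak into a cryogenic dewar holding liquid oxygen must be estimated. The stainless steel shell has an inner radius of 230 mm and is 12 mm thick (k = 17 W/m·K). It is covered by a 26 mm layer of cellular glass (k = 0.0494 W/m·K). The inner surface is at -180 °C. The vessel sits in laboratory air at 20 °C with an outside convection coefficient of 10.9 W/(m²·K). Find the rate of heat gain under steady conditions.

Radial (spherical) resistances in series:
R_stainless steel shell = (1/0.23 − 1/0.242)/(4π×17) = 0.001009 K/W
R_cellular glass = (1/0.242 − 1/0.268)/(4π×0.0494) = 0.6458 K/W
R_outer film = 1/(h·4πr_o²) = 1/(10.9×4π×0.268²) = 0.1016 K/W
R_total = 0.7484 K/W
Q = ΔT/R_total = 200/0.7484

Q ≈ 267 W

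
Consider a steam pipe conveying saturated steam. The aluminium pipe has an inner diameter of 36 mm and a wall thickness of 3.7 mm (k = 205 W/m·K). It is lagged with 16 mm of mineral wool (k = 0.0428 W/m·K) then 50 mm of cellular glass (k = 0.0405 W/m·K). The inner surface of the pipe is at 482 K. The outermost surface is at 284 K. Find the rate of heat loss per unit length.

For a radial system each layer contributes R = ln(r_out/r_in)/(2πkL); films add R = 1/(hA).
R_aluminium pipe wall = ln(21.7/18)/(2π×205×1) = 1.451×10^-4 K/W
R_mineral wool = ln(37.7/21.7)/(2π×0.0428×1) = 2.054 K/W
R_cellular glass = ln(87.7/37.7)/(2π×0.0405×1) = 3.318 K/W
R_total = 5.372 K/W
Q = ΔT/R_total = 198/5.372

q′ ≈ 36.9 W/m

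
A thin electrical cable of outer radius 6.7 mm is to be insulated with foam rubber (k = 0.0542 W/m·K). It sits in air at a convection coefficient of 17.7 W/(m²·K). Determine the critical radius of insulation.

For a cylinder r_cr = k/h = 0.0542/17.7
r_cr = 3.06 mm; since the bare radius (6.7 mm) is above r_cr, any added insulation will reduce heat loss.

r_cr ≈ 3.06 mm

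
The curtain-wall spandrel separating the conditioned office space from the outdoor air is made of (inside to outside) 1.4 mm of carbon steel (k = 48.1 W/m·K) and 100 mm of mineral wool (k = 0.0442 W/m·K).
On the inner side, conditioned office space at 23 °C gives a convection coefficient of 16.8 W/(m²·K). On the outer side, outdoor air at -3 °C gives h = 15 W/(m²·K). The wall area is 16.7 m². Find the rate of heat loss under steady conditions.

Q ≈ 182 W

Thermal resistances in series:
R_inner film = 1/(h_i·A) = 1/(16.8×16.7) = 0.003564 K/W
R_carbon steel = L/(kA) = 0.0014/(48.1×16.7) = 1.743×10^-6 K/W
R_mineral wool = L/(kA) = 0.1/(0.0442×16.7) = 0.1355 K/W
R_outer film = 1/(h_o·A) = 1/(15×16.7) = 0.003992 K/W
R_total = 0.143 K/W
Q = ΔT / R_total = 26 / 0.143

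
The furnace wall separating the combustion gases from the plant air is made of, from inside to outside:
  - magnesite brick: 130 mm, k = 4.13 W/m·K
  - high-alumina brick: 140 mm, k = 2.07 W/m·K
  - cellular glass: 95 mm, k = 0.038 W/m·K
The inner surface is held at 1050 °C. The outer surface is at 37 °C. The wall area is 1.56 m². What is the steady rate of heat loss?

Q ≈ 608 W

Series thermal resistances:
R_magnesite brick = L/(kA) = 0.13/(4.13×1.56) = 0.02018 K/W
R_high-alumina brick = L/(kA) = 0.14/(2.07×1.56) = 0.04335 K/W
R_cellular glass = L/(kA) = 0.095/(0.038×1.56) = 1.603 K/W
R_total = 1.666 K/W
Q = ΔT / R_total = 1013 / 1.666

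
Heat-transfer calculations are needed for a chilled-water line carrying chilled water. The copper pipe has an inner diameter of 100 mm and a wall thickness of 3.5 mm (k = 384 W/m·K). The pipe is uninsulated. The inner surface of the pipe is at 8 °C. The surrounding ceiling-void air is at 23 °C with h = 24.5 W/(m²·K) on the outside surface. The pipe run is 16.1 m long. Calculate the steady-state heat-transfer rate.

Q ≈ 1990 W

Cylindrical conduction, so R = ln(r₂/r₁)/(2πkL) per layer, in series:
R_copper pipe wall = ln(53.5/50)/(2π×384×16.1) = 1.742×10^-6 K/W
R_outer film = 1/(h_o·2πr_oL) = 1/(24.5×2π×0.0535×16.1) = 0.007542 K/W
R_total = 0.007544 K/W
Q = ΔT/R_total = 15/0.007544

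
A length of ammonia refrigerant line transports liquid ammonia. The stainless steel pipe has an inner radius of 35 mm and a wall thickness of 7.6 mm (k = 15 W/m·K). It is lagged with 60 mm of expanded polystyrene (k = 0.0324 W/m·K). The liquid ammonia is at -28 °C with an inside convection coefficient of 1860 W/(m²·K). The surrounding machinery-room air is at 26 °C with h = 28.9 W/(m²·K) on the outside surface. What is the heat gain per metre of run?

For a radial system each layer contributes R = ln(r_out/r_in)/(2πkL); films add R = 1/(hA).
R_inner film = 1/(h_i·2πr₁L) = 1/(1860×2π×0.035×1) = 0.002445 K/W
R_stainless steel pipe wall = ln(42.6/35)/(2π×15×1) = 0.002085 K/W
R_expanded polystyrene = ln(102.6/42.6)/(2π×0.0324×1) = 4.318 K/W
R_outer film = 1/(h_o·2πr_oL) = 1/(28.9×2π×0.1026×1) = 0.05368 K/W
R_total = 4.376 K/W
Q = ΔT/R_total = 54/4.376

q′ ≈ 12.3 W/m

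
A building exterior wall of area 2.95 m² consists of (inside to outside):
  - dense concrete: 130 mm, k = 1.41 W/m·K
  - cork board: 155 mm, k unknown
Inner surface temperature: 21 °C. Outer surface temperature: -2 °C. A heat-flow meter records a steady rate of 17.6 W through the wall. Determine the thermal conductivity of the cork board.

k ≈ 0.0412 W/(m·K)

Treating each layer as a thermal resistance in series:
R_dense concrete = L/(kA) = 0.13/(1.41×2.95) = 0.03125 K/W
Sum of known resistances R_other = 0.03125 K/W
Total R = ΔT/Q = 23/17.6 = 1.307 K/W
R_cork board = R_total − R_other = 1.276 K/W
k = L/(R·A) = 0.155/(1.276×2.95)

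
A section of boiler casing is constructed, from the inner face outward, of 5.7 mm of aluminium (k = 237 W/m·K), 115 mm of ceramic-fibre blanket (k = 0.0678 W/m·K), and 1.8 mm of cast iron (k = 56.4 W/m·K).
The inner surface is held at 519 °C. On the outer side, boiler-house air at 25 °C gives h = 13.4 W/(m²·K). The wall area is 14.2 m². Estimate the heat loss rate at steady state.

Treating each layer as a thermal resistance in series:
R_aluminium = L/(kA) = 0.0057/(237×14.2) = 1.694×10^-6 K/W
R_ceramic-fibre blanket = L/(kA) = 0.115/(0.0678×14.2) = 0.1194 K/W
R_cast iron = L/(kA) = 0.0018/(56.4×14.2) = 2.248×10^-6 K/W
R_outer film = 1/(h_o·A) = 1/(13.4×14.2) = 0.005255 K/W
R_total = 0.1247 K/W
Q = ΔT / R_total = 494 / 0.1247

Q ≈ 3960 W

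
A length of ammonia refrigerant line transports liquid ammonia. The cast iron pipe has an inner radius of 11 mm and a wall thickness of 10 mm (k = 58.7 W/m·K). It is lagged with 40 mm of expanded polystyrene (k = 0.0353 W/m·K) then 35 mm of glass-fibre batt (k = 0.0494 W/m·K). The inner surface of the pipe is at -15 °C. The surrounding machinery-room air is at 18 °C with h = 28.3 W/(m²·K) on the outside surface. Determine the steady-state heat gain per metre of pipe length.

Treating each annulus and film as a series resistance:
R_cast iron pipe wall = ln(21/11)/(2π×58.7×1) = 0.001753 K/W
R_expanded polystyrene = ln(61/21)/(2π×0.0353×1) = 4.808 K/W
R_glass-fibre batt = ln(96/61)/(2π×0.0494×1) = 1.461 K/W
R_outer film = 1/(h_o·2πr_oL) = 1/(28.3×2π×0.096×1) = 0.05858 K/W
R_total = 6.329 K/W
Q = ΔT/R_total = 33/6.329

q′ ≈ 5.21 W/m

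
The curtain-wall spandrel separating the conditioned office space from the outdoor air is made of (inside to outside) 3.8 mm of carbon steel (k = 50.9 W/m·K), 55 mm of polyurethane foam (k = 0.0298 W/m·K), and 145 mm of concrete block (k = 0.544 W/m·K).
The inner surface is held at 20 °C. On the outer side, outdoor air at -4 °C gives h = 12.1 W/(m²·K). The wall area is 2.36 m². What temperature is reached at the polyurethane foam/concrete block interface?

T ≈ -0.182 °C

Using the resistance-network approach (series):
R_carbon steel = L/(kA) = 0.0038/(50.9×2.36) = 3.163×10^-5 K/W
R_polyurethane foam = L/(kA) = 0.055/(0.0298×2.36) = 0.782 K/W
R_concrete block = L/(kA) = 0.145/(0.544×2.36) = 0.1129 K/W
R_outer film = 1/(h_o·A) = 1/(12.1×2.36) = 0.03502 K/W
R_total = 0.93 K/W;  Q = ΔT/R_total = 24/0.93 = 25.81 W
T_interface = T_inner − Q·ΣR(inner→interface) = 20 − 25.8×0.7821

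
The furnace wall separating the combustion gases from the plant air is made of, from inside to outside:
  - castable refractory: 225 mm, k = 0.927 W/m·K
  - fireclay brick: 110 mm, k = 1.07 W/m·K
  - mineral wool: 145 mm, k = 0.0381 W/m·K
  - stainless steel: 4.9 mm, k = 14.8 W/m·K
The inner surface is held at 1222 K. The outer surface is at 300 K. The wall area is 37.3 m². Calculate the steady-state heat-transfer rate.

Q ≈ 8280 W

Series thermal resistances:
R_castable refractory = L/(kA) = 0.225/(0.927×37.3) = 0.006507 K/W
R_fireclay brick = L/(kA) = 0.11/(1.07×37.3) = 0.002756 K/W
R_mineral wool = L/(kA) = 0.145/(0.0381×37.3) = 0.102 K/W
R_stainless steel = L/(kA) = 0.0049/(14.8×37.3) = 8.876×10^-6 K/W
R_total = 0.1113 K/W
Q = ΔT / R_total = 922 / 0.1113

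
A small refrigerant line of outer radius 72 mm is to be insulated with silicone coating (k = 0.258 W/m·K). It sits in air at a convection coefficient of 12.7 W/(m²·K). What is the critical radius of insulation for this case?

For a cylinder r_cr = k/h = 0.258/12.7
r_cr = 20.3 mm; since the bare radius (72 mm) is above r_cr, any added insulation will reduce heat loss.

r_cr ≈ 20.3 mm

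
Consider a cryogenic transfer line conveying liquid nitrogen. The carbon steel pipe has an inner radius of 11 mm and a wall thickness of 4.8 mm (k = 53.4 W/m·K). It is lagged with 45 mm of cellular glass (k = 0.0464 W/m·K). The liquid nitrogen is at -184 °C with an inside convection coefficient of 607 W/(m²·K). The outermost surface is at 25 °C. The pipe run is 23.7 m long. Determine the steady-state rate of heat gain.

Treating each annulus and film as a series resistance:
R_inner film = 1/(h_i·2πr₁L) = 1/(607×2π×0.011×23.7) = 0.001006 K/W
R_carbon steel pipe wall = ln(15.8/11)/(2π×53.4×23.7) = 4.554×10^-5 K/W
R_cellular glass = ln(60.8/15.8)/(2π×0.0464×23.7) = 0.195 K/W
R_total = 0.1961 K/W
Q = ΔT/R_total = 209/0.1961

Q ≈ 1070 W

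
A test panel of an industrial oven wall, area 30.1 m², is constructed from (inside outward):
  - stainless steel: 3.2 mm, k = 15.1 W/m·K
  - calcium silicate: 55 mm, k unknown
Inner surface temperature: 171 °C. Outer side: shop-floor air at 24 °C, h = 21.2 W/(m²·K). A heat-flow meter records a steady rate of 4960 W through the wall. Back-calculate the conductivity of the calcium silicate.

k ≈ 0.0651 W/(m·K)

Using the resistance-network approach (series):
R_stainless steel = L/(kA) = 0.0032/(15.1×30.1) = 7.041×10^-6 K/W
R_outer film = 1/(h_o·A) = 1/(21.2×30.1) = 0.001567 K/W
Sum of known resistances R_other = 0.001574 K/W
Total R = ΔT/Q = 147/4960 = 0.02964 K/W
R_calcium silicate = R_total − R_other = 0.02806 K/W
k = L/(R·A) = 0.055/(0.02806×30.1)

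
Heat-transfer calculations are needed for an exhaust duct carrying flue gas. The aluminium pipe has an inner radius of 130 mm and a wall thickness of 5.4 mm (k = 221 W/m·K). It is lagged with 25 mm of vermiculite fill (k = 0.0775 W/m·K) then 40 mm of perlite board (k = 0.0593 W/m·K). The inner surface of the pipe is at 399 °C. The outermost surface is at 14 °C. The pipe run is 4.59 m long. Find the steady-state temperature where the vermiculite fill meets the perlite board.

Treating each annulus and film as a series resistance:
R_aluminium pipe wall = ln(135.4/130)/(2π×221×4.59) = 6.386×10^-6 K/W
R_vermiculite fill = ln(160.4/135.4)/(2π×0.0775×4.59) = 0.07581 K/W
R_perlite board = ln(200.4/160.4)/(2π×0.0593×4.59) = 0.1302 K/W
R_total = 0.206 K/W
Q = ΔT/R_total = 385/0.206
Q = 1870 W
T_interface = T_inner − Q·ΣR(inner→interface) = 399 − 1870×0.07581

T ≈ 257 °C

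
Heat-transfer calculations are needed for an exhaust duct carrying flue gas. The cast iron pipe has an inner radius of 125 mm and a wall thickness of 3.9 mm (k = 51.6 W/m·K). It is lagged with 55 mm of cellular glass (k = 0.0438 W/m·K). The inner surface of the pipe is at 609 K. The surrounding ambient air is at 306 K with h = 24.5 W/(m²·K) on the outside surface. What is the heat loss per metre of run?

Per-layer cylindrical resistances, series-summed:
R_cast iron pipe wall = ln(128.9/125)/(2π×51.6×1) = 9.476×10^-5 K/W
R_cellular glass = ln(183.9/128.9)/(2π×0.0438×1) = 1.291 K/W
R_outer film = 1/(h_o·2πr_oL) = 1/(24.5×2π×0.1839×1) = 0.03532 K/W
R_total = 1.327 K/W
Q = ΔT/R_total = 303/1.327

q′ ≈ 228 W/m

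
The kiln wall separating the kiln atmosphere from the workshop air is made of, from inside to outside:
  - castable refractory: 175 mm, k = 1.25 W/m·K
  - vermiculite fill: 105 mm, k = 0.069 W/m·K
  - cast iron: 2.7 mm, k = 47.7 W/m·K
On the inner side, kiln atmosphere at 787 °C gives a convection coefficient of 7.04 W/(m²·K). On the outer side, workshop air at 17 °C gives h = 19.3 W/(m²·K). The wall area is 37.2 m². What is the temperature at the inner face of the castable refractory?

T ≈ 728 °C

Using the resistance-network approach (series):
R_inner film = 1/(h_i·A) = 1/(7.04×37.2) = 0.003818 K/W
R_castable refractory = L/(kA) = 0.175/(1.25×37.2) = 0.003763 K/W
R_vermiculite fill = L/(kA) = 0.105/(0.069×37.2) = 0.04091 K/W
R_cast iron = L/(kA) = 0.0027/(47.7×37.2) = 1.522×10^-6 K/W
R_outer film = 1/(h_o·A) = 1/(19.3×37.2) = 0.001393 K/W
R_total = 0.04988 K/W;  Q = ΔT/R_total = 770/0.04988 = 15440 W
T_interface = T_inner − Q·ΣR(inner→interface) = 787 − 15400×0.003818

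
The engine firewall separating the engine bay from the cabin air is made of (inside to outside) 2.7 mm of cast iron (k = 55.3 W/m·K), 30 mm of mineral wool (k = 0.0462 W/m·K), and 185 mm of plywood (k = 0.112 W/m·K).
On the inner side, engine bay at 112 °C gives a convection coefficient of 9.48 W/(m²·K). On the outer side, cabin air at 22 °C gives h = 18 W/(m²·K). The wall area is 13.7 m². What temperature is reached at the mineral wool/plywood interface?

T ≈ 84.4 °C

Thermal resistances in series:
R_inner film = 1/(h_i·A) = 1/(9.48×13.7) = 0.0077 K/W
R_cast iron = L/(kA) = 0.0027/(55.3×13.7) = 3.564×10^-6 K/W
R_mineral wool = L/(kA) = 0.03/(0.0462×13.7) = 0.0474 K/W
R_plywood = L/(kA) = 0.185/(0.112×13.7) = 0.1206 K/W
R_outer film = 1/(h_o·A) = 1/(18×13.7) = 0.004055 K/W
R_total = 0.1797 K/W;  Q = ΔT/R_total = 90/0.1797 = 500.8 W
T_interface = T_inner − Q·ΣR(inner→interface) = 112 − 501×0.0551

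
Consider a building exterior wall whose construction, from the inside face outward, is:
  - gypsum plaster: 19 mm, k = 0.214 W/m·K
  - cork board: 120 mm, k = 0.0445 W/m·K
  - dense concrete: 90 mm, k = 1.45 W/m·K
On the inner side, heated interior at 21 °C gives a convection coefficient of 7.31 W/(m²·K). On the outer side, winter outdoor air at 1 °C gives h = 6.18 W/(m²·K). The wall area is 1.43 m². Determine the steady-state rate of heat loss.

Series thermal resistances:
R_inner film = 1/(h_i·A) = 1/(7.31×1.43) = 0.09566 K/W
R_gypsum plaster = L/(kA) = 0.019/(0.214×1.43) = 0.06209 K/W
R_cork board = L/(kA) = 0.12/(0.0445×1.43) = 1.886 K/W
R_dense concrete = L/(kA) = 0.09/(1.45×1.43) = 0.0434 K/W
R_outer film = 1/(h_o·A) = 1/(6.18×1.43) = 0.1132 K/W
R_total = 2.2 K/W
Q = ΔT / R_total = 20 / 2.2

Q ≈ 9.09 W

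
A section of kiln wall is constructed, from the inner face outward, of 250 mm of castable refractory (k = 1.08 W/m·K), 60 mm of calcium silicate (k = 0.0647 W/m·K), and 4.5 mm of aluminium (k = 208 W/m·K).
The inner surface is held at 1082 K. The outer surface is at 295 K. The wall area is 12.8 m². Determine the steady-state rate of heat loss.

Thermal resistances in series:
R_castable refractory = L/(kA) = 0.25/(1.08×12.8) = 0.01808 K/W
R_calcium silicate = L/(kA) = 0.06/(0.0647×12.8) = 0.07245 K/W
R_aluminium = L/(kA) = 0.0045/(208×12.8) = 1.69×10^-6 K/W
R_total = 0.09054 K/W
Q = ΔT / R_total = 787 / 0.09054

Q ≈ 8690 W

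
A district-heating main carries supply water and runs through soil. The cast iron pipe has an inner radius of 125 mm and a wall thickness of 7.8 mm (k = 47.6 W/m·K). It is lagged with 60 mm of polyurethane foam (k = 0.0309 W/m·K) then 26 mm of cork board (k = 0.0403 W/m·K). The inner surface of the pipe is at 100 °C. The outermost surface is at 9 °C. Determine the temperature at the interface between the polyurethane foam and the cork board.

Radial resistances (cylindrical: R_cond = ln(r_o/r_i)/(2πkL), R_conv = 1/(h·2πrL)):
R_cast iron pipe wall = ln(132.8/125)/(2π×47.6×1) = 2.024×10^-4 K/W
R_polyurethane foam = ln(192.8/132.8)/(2π×0.0309×1) = 1.92 K/W
R_cork board = ln(218.8/192.8)/(2π×0.0403×1) = 0.4996 K/W
R_total = 2.42 K/W
Q = ΔT/R_total = 91/2.42
Q = 37.6 W/m
T_interface = T_inner − Q·ΣR(inner→interface) = 100 − 37.6×1.92

T ≈ 27.8 °C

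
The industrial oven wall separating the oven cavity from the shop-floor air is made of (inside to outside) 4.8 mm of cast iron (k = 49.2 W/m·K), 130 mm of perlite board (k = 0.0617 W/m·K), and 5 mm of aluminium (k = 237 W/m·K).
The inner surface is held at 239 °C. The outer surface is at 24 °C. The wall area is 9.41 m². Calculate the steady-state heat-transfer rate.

Using the resistance-network approach (series):
R_cast iron = L/(kA) = 0.0048/(49.2×9.41) = 1.037×10^-5 K/W
R_perlite board = L/(kA) = 0.13/(0.0617×9.41) = 0.2239 K/W
R_aluminium = L/(kA) = 0.005/(237×9.41) = 2.242×10^-6 K/W
R_total = 0.2239 K/W
Q = ΔT / R_total = 215 / 0.2239

Q ≈ 960 W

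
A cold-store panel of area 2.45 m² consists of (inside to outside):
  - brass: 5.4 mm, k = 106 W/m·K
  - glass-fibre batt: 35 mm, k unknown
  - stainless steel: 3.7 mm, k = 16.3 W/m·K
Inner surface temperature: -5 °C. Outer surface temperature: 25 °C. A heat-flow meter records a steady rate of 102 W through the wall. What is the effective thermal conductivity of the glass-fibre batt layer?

k ≈ 0.0486 W/(m·K)

Thermal resistances in series:
R_brass = L/(kA) = 0.0054/(106×2.45) = 2.079×10^-5 K/W
R_stainless steel = L/(kA) = 0.0037/(16.3×2.45) = 9.265×10^-5 K/W
Sum of known resistances R_other = 1.134×10^-4 K/W
Total R = ΔT/Q = 30/102 = 0.2941 K/W
R_glass-fibre batt = R_total − R_other = 0.294 K/W
k = L/(R·A) = 0.035/(0.294×2.45)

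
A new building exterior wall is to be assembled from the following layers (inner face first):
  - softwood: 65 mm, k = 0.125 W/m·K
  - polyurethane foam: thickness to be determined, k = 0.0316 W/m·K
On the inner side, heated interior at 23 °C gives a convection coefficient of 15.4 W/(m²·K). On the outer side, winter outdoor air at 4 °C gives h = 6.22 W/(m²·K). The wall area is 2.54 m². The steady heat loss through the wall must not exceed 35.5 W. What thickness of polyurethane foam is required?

L ≈ 19.4 mm

Series thermal resistances:
R_inner film = 1/(h_i·A) = 1/(15.4×2.54) = 0.02556 K/W
R_softwood = L/(kA) = 0.065/(0.125×2.54) = 0.2047 K/W
R_outer film = 1/(h_o·A) = 1/(6.22×2.54) = 0.0633 K/W
Sum of the known resistances R_other = 0.2936 K/W
Required total resistance R_tot = ΔT/Q_allow = 19/35.5 = 0.5352 K/W
R_polyurethane foam = R_tot − R_other = 0.2416 K/W
L = R·k·A = 0.2416×0.0316×2.54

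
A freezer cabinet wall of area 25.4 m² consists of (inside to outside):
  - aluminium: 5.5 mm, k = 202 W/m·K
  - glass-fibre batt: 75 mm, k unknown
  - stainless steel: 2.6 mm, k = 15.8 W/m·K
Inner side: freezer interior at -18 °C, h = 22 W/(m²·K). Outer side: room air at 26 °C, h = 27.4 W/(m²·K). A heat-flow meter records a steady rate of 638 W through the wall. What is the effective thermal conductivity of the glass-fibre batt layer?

k ≈ 0.0449 W/(m·K)

Treating each layer as a thermal resistance in series:
R_inner film = 1/(h_i·A) = 1/(22×25.4) = 0.00179 K/W
R_aluminium = L/(kA) = 0.0055/(202×25.4) = 1.072×10^-6 K/W
R_stainless steel = L/(kA) = 0.0026/(15.8×25.4) = 6.479×10^-6 K/W
R_outer film = 1/(h_o·A) = 1/(27.4×25.4) = 0.001437 K/W
Sum of known resistances R_other = 0.003234 K/W
Total R = ΔT/Q = 44/638 = 0.06897 K/W
R_glass-fibre batt = R_total − R_other = 0.06573 K/W
k = L/(R·A) = 0.075/(0.06573×25.4)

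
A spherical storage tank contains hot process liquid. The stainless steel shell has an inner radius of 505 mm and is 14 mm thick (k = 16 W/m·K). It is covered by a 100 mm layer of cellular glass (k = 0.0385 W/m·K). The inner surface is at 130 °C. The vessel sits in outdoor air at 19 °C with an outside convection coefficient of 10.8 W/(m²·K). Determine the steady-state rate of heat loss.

Spherical conduction: R = (1/r_in − 1/r_out)/(4πk) per layer; series-sum.
R_stainless steel shell = (1/0.505 − 1/0.519)/(4π×16) = 2.657×10^-4 K/W
R_cellular glass = (1/0.519 − 1/0.619)/(4π×0.0385) = 0.6434 K/W
R_outer film = 1/(h·4πr_o²) = 1/(10.8×4π×0.619²) = 0.01923 K/W
R_total = 0.6629 K/W
Q = ΔT/R_total = 111/0.6629

Q ≈ 167 W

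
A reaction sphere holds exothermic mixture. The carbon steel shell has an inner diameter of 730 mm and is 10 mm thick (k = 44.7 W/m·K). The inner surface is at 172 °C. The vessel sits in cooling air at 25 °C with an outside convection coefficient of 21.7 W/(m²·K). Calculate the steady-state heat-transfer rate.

Q ≈ 5610 W

Spherical conduction: R = (1/r_in − 1/r_out)/(4πk) per layer; series-sum.
R_carbon steel shell = (1/0.365 − 1/0.375)/(4π×44.7) = 1.301×10^-4 K/W
R_outer film = 1/(h·4πr_o²) = 1/(21.7×4π×0.375²) = 0.02608 K/W
R_total = 0.02621 K/W
Q = ΔT/R_total = 147/0.02621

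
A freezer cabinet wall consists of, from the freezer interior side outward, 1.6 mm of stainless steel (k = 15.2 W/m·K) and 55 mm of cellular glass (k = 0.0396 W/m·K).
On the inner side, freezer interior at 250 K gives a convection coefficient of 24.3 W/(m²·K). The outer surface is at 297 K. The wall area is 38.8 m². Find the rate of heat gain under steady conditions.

Q ≈ 1280 W

Series thermal resistances:
R_inner film = 1/(h_i·A) = 1/(24.3×38.8) = 0.001061 K/W
R_stainless steel = L/(kA) = 0.0016/(15.2×38.8) = 2.713×10^-6 K/W
R_cellular glass = L/(kA) = 0.055/(0.0396×38.8) = 0.0358 K/W
R_total = 0.03686 K/W
Q = ΔT / R_total = 47 / 0.03686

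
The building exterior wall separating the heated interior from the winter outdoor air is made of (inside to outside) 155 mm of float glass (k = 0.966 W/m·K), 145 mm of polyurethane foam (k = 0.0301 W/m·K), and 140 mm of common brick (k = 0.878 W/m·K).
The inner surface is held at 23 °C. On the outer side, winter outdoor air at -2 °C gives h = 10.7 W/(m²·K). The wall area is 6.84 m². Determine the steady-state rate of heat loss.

Q ≈ 32.7 W

Model the wall as resistances in series:
R_float glass = L/(kA) = 0.155/(0.966×6.84) = 0.02346 K/W
R_polyurethane foam = L/(kA) = 0.145/(0.0301×6.84) = 0.7043 K/W
R_common brick = L/(kA) = 0.14/(0.878×6.84) = 0.02331 K/W
R_outer film = 1/(h_o·A) = 1/(10.7×6.84) = 0.01366 K/W
R_total = 0.7647 K/W
Q = ΔT / R_total = 25 / 0.7647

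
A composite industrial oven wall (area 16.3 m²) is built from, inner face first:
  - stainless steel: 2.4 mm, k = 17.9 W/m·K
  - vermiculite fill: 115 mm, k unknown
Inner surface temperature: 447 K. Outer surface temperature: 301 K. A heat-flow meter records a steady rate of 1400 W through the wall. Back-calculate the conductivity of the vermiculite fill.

Model the wall as resistances in series:
R_stainless steel = L/(kA) = 0.0024/(17.9×16.3) = 8.226×10^-6 K/W
Sum of known resistances R_other = 8.226×10^-6 K/W
Total R = ΔT/Q = 146/1400 = 0.1043 K/W
R_vermiculite fill = R_total − R_other = 0.1043 K/W
k = L/(R·A) = 0.115/(0.1043×16.3)

k ≈ 0.0677 W/(m·K)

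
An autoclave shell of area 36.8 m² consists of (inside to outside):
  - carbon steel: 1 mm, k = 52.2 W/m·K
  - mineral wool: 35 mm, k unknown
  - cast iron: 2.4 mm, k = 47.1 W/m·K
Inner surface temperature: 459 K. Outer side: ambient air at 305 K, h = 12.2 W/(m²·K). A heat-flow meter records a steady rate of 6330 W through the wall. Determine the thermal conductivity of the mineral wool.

k ≈ 0.043 W/(m·K)

Thermal resistances in series:
R_carbon steel = L/(kA) = 0.001/(52.2×36.8) = 5.206×10^-7 K/W
R_cast iron = L/(kA) = 0.0024/(47.1×36.8) = 1.385×10^-6 K/W
R_outer film = 1/(h_o·A) = 1/(12.2×36.8) = 0.002227 K/W
Sum of known resistances R_other = 0.002229 K/W
Total R = ΔT/Q = 154/6330 = 0.02433 K/W
R_mineral wool = R_total − R_other = 0.0221 K/W
k = L/(R·A) = 0.035/(0.0221×36.8)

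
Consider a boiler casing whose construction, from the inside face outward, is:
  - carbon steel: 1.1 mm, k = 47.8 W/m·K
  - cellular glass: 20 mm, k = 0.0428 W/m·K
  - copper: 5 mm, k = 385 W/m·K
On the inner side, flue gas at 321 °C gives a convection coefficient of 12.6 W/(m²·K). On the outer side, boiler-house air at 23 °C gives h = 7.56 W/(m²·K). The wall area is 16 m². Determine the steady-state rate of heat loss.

Treating each layer as a thermal resistance in series:
R_inner film = 1/(h_i·A) = 1/(12.6×16) = 0.00496 K/W
R_carbon steel = L/(kA) = 0.0011/(47.8×16) = 1.438×10^-6 K/W
R_cellular glass = L/(kA) = 0.02/(0.0428×16) = 0.02921 K/W
R_copper = L/(kA) = 0.005/(385×16) = 8.117×10^-7 K/W
R_outer film = 1/(h_o·A) = 1/(7.56×16) = 0.008267 K/W
R_total = 0.04244 K/W
Q = ΔT / R_total = 298 / 0.04244

Q ≈ 7020 W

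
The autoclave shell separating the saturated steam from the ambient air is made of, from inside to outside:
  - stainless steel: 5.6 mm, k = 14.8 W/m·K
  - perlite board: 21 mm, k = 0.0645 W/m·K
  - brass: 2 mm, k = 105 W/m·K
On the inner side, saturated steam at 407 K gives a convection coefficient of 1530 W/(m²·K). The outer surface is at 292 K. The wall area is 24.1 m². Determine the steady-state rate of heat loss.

Q ≈ 8490 W

Series thermal resistances:
R_inner film = 1/(h_i·A) = 1/(1530×24.1) = 2.712×10^-5 K/W
R_stainless steel = L/(kA) = 0.0056/(14.8×24.1) = 1.57×10^-5 K/W
R_perlite board = L/(kA) = 0.021/(0.0645×24.1) = 0.01351 K/W
R_brass = L/(kA) = 0.002/(105×24.1) = 7.904×10^-7 K/W
R_total = 0.01355 K/W
Q = ΔT / R_total = 115 / 0.01355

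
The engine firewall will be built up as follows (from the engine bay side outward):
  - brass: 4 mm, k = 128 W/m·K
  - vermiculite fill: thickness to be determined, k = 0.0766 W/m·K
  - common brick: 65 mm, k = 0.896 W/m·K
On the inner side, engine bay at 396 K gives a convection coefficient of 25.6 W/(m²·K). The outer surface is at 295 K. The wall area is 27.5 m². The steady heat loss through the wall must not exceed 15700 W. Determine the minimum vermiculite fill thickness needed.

L ≈ 5 mm

Series thermal resistances:
R_inner film = 1/(h_i·A) = 1/(25.6×27.5) = 0.00142 K/W
R_brass = L/(kA) = 0.004/(128×27.5) = 1.136×10^-6 K/W
R_common brick = L/(kA) = 0.065/(0.896×27.5) = 0.002638 K/W
Sum of the known resistances R_other = 0.00406 K/W
Required total resistance R_tot = ΔT/Q_allow = 101/15700 = 0.006433 K/W
R_vermiculite fill = R_tot − R_other = 0.002374 K/W
L = R·k·A = 0.002374×0.0766×27.5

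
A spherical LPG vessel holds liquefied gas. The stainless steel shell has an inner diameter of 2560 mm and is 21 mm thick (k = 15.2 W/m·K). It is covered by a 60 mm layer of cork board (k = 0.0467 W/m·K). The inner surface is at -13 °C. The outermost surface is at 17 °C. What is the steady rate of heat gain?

Q ≈ 519 W

Radial (spherical) resistances in series:
R_stainless steel shell = (1/1.28 − 1/1.301)/(4π×15.2) = 6.602×10^-5 K/W
R_cork board = (1/1.301 − 1/1.361)/(4π×0.0467) = 0.05774 K/W
R_total = 0.05781 K/W
Q = ΔT/R_total = 30/0.05781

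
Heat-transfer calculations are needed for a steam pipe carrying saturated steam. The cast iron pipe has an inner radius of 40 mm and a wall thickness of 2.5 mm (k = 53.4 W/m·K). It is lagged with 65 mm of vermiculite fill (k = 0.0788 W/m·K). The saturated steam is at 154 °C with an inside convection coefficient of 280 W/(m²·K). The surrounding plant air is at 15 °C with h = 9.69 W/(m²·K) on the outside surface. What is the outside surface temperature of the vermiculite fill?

T ≈ 25.4 °C

For a radial system each layer contributes R = ln(r_out/r_in)/(2πkL); films add R = 1/(hA).
R_inner film = 1/(h_i·2πr₁L) = 1/(280×2π×0.04×1) = 0.01421 K/W
R_cast iron pipe wall = ln(42.5/40)/(2π×53.4×1) = 1.807×10^-4 K/W
R_vermiculite fill = ln(107.5/42.5)/(2π×0.0788×1) = 1.874 K/W
R_outer film = 1/(h_o·2πr_oL) = 1/(9.69×2π×0.1075×1) = 0.1528 K/W
R_total = 2.041 K/W
Q = ΔT/R_total = 139/2.041
Q = 68.1 W/m
T_interface = T_inner − Q·ΣR(inner→interface) = 154 − 68.1×1.889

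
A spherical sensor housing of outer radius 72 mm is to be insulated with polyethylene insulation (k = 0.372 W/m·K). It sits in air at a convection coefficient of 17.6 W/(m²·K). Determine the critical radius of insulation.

For a sphere r_cr = 2k/h = 2×0.372/17.6
r_cr = 42.3 mm; since the bare radius (72 mm) is above r_cr, any added insulation will reduce heat loss.

r_cr ≈ 42.3 mm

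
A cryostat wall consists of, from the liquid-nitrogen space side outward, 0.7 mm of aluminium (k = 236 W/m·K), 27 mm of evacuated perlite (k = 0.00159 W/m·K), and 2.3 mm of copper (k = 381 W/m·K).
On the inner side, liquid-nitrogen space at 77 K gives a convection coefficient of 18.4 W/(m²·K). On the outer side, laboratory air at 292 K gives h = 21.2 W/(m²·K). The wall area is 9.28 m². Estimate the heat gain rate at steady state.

Using the resistance-network approach (series):
R_inner film = 1/(h_i·A) = 1/(18.4×9.28) = 0.005856 K/W
R_aluminium = L/(kA) = 0.0007/(236×9.28) = 3.196×10^-7 K/W
R_evacuated perlite = L/(kA) = 0.027/(0.00159×9.28) = 1.83 K/W
R_copper = L/(kA) = 0.0023/(381×9.28) = 6.505×10^-7 K/W
R_outer film = 1/(h_o·A) = 1/(21.2×9.28) = 0.005083 K/W
R_total = 1.841 K/W
Q = ΔT / R_total = 215 / 1.841

Q ≈ 117 W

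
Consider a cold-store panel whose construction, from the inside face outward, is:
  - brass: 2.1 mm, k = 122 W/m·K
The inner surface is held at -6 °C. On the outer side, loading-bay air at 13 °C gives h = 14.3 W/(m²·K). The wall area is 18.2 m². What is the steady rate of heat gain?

Model the wall as resistances in series:
R_brass = L/(kA) = 0.0021/(122×18.2) = 9.458×10^-7 K/W
R_outer film = 1/(h_o·A) = 1/(14.3×18.2) = 0.003842 K/W
R_total = 0.003843 K/W
Q = ΔT / R_total = 19 / 0.003843

Q ≈ 4940 W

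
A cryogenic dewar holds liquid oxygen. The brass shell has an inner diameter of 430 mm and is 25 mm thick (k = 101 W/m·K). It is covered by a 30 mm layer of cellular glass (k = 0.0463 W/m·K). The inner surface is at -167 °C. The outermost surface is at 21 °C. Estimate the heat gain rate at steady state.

Q ≈ 236 W

For a spherical shell R = (1/r₁ − 1/r₂)/(4πk); film R = 1/(h·4πr²). In series:
R_brass shell = (1/0.215 − 1/0.24)/(4π×101) = 3.817×10^-4 K/W
R_cellular glass = (1/0.24 − 1/0.27)/(4π×0.0463) = 0.7957 K/W
R_total = 0.7961 K/W
Q = ΔT/R_total = 188/0.7961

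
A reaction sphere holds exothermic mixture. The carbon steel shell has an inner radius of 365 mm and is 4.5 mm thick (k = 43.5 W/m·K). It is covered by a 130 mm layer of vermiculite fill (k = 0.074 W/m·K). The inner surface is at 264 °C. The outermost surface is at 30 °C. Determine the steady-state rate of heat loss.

Spherical conduction: R = (1/r_in − 1/r_out)/(4πk) per layer; series-sum.
R_carbon steel shell = (1/0.365 − 1/0.3695)/(4π×43.5) = 6.104×10^-5 K/W
R_vermiculite fill = (1/0.3695 − 1/0.4995)/(4π×0.074) = 0.7574 K/W
R_total = 0.7575 K/W
Q = ΔT/R_total = 234/0.7575

Q ≈ 309 W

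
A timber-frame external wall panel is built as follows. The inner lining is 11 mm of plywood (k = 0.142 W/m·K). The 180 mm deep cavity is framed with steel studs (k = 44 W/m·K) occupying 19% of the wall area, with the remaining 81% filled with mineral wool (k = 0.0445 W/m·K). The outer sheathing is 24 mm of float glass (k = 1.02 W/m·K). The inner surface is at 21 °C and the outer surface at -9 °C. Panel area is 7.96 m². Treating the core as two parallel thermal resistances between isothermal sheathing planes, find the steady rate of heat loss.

Q ≈ 1950 W

Sheathing layers in series; stud and cavity paths in parallel between them.
R_inner = 0.011/(0.142×7.96) = 0.009732 K/W
R_stud  = 0.18/(44×0.19×7.96) = 0.002705 K/W
R_cav   = 0.18/(0.0445×0.81×7.96) = 0.6274 K/W
1/R_core = 1/R_stud + 1/R_cav → R_core = 0.002693 K/W
R_outer = 0.024/(1.02×7.96) = 0.002956 K/W
R_total = 0.01538 K/W
Q = ΔT/R_total = 30/0.01538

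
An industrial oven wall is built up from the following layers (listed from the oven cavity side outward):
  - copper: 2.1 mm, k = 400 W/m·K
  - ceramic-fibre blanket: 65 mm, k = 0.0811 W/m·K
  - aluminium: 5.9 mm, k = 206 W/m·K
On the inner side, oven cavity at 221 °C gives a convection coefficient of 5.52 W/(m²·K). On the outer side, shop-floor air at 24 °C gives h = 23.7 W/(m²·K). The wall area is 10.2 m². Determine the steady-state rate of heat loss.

Q ≈ 1960 W

Model the wall as resistances in series:
R_inner film = 1/(h_i·A) = 1/(5.52×10.2) = 0.01776 K/W
R_copper = L/(kA) = 0.0021/(400×10.2) = 5.147×10^-7 K/W
R_ceramic-fibre blanket = L/(kA) = 0.065/(0.0811×10.2) = 0.07858 K/W
R_aluminium = L/(kA) = 0.0059/(206×10.2) = 2.808×10^-6 K/W
R_outer film = 1/(h_o·A) = 1/(23.7×10.2) = 0.004137 K/W
R_total = 0.1005 K/W
Q = ΔT / R_total = 197 / 0.1005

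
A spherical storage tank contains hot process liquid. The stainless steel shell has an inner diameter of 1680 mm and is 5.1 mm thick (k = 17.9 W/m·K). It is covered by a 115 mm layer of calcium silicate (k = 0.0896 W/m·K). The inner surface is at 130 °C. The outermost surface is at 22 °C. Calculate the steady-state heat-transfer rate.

Q ≈ 858 W

Each spherical layer contributes R = (1/r_i − 1/r_o)/(4πk):
R_stainless steel shell = (1/0.84 − 1/0.8451)/(4π×17.9) = 3.194×10^-5 K/W
R_calcium silicate = (1/0.8451 − 1/0.9601)/(4π×0.0896) = 0.1259 K/W
R_total = 0.1259 K/W
Q = ΔT/R_total = 108/0.1259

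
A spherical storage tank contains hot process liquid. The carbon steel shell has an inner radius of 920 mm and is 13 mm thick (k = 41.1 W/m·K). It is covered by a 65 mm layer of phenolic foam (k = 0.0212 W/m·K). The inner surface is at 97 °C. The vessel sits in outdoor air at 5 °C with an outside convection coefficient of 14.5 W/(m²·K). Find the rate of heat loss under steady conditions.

Q ≈ 344 W

Each spherical layer contributes R = (1/r_i − 1/r_o)/(4πk):
R_carbon steel shell = (1/0.92 − 1/0.933)/(4π×41.1) = 2.932×10^-5 K/W
R_phenolic foam = (1/0.933 − 1/0.998)/(4π×0.0212) = 0.262 K/W
R_outer film = 1/(h·4πr_o²) = 1/(14.5×4π×0.998²) = 0.00551 K/W
R_total = 0.2676 K/W
Q = ΔT/R_total = 92/0.2676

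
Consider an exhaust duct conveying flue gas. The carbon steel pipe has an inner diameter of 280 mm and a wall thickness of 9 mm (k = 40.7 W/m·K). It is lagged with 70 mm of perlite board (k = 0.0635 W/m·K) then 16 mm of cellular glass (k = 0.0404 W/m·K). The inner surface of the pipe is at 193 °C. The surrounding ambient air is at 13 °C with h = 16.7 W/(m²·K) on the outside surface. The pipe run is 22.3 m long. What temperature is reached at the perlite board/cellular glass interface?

T ≈ 57.6 °C

Treating each annulus and film as a series resistance:
R_carbon steel pipe wall = ln(149/140)/(2π×40.7×22.3) = 1.093×10^-5 K/W
R_perlite board = ln(219/149)/(2π×0.0635×22.3) = 0.04329 K/W
R_cellular glass = ln(235/219)/(2π×0.0404×22.3) = 0.01246 K/W
R_outer film = 1/(h_o·2πr_oL) = 1/(16.7×2π×0.235×22.3) = 0.001819 K/W
R_total = 0.05757 K/W
Q = ΔT/R_total = 180/0.05757
Q = 3130 W
T_interface = T_inner − Q·ΣR(inner→interface) = 193 − 3130×0.0433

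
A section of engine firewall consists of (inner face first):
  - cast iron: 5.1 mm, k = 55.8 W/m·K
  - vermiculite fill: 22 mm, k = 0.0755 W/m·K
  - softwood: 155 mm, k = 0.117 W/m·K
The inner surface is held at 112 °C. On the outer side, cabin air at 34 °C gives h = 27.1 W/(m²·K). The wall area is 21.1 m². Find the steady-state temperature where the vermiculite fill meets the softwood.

Series thermal resistances:
R_cast iron = L/(kA) = 0.0051/(55.8×21.1) = 4.332×10^-6 K/W
R_vermiculite fill = L/(kA) = 0.022/(0.0755×21.1) = 0.01381 K/W
R_softwood = L/(kA) = 0.155/(0.117×21.1) = 0.06279 K/W
R_outer film = 1/(h_o·A) = 1/(27.1×21.1) = 0.001749 K/W
R_total = 0.07835 K/W;  Q = ΔT/R_total = 78/0.07835 = 995.5 W
T_interface = T_inner − Q·ΣR(inner→interface) = 112 − 996×0.01381

T ≈ 98.2 °C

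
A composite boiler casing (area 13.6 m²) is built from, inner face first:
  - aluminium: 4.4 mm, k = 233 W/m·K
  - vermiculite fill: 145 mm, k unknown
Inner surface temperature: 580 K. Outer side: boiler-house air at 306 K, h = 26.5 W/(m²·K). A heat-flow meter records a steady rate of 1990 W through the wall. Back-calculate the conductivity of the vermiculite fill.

k ≈ 0.079 W/(m·K)

Thermal resistances in series:
R_aluminium = L/(kA) = 0.0044/(233×13.6) = 1.389×10^-6 K/W
R_outer film = 1/(h_o·A) = 1/(26.5×13.6) = 0.002775 K/W
Sum of known resistances R_other = 0.002776 K/W
Total R = ΔT/Q = 274/1990 = 0.1377 K/W
R_vermiculite fill = R_total − R_other = 0.1349 K/W
k = L/(R·A) = 0.145/(0.1349×13.6)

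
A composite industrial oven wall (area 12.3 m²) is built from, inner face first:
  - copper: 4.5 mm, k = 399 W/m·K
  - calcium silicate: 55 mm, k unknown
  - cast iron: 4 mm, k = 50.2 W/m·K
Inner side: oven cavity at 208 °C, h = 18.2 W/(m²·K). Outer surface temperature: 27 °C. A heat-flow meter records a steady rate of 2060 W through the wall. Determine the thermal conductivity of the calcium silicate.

k ≈ 0.0536 W/(m·K)

Thermal resistances in series:
R_inner film = 1/(h_i·A) = 1/(18.2×12.3) = 0.004467 K/W
R_copper = L/(kA) = 0.0045/(399×12.3) = 9.169×10^-7 K/W
R_cast iron = L/(kA) = 0.004/(50.2×12.3) = 6.478×10^-6 K/W
Sum of known resistances R_other = 0.004474 K/W
Total R = ΔT/Q = 181/2060 = 0.08786 K/W
R_calcium silicate = R_total − R_other = 0.08339 K/W
k = L/(R·A) = 0.055/(0.08339×12.3)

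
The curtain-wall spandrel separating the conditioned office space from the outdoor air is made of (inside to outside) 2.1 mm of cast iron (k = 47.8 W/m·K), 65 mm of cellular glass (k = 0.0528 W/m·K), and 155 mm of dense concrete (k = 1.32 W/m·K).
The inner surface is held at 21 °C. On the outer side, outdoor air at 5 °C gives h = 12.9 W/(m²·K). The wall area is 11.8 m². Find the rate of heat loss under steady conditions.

Q ≈ 132 W

Using the resistance-network approach (series):
R_cast iron = L/(kA) = 0.0021/(47.8×11.8) = 3.723×10^-6 K/W
R_cellular glass = L/(kA) = 0.065/(0.0528×11.8) = 0.1043 K/W
R_dense concrete = L/(kA) = 0.155/(1.32×11.8) = 0.009951 K/W
R_outer film = 1/(h_o·A) = 1/(12.9×11.8) = 0.006569 K/W
R_total = 0.1209 K/W
Q = ΔT / R_total = 16 / 0.1209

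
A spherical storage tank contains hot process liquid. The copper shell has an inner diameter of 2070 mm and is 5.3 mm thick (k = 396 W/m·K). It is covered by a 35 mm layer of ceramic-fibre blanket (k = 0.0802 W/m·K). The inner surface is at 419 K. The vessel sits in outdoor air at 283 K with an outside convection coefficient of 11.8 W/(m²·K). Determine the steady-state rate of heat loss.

Q ≈ 3690 W

Radial (spherical) resistances in series:
R_copper shell = (1/1.035 − 1/1.0403)/(4π×396) = 9.892×10^-7 K/W
R_ceramic-fibre blanket = (1/1.0403 − 1/1.0753)/(4π×0.0802) = 0.03105 K/W
R_outer film = 1/(h·4πr_o²) = 1/(11.8×4π×1.0753²) = 0.005832 K/W
R_total = 0.03688 K/W
Q = ΔT/R_total = 136/0.03688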